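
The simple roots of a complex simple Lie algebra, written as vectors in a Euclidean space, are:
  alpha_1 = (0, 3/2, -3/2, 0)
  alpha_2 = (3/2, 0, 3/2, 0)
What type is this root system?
type A_2

Compute the Cartan integers a_ij = 2(alpha_i, alpha_j)/(alpha_j, alpha_j); the resulting 2x2 Cartan matrix is
[[2, -1], [-1, 2]].
All simple roots have the same length, so the diagram is simply laced. The associated Dynkin diagram is a chain of 2 nodes with single edges (A_2), so the type is A_2 (the algebra sl(3)).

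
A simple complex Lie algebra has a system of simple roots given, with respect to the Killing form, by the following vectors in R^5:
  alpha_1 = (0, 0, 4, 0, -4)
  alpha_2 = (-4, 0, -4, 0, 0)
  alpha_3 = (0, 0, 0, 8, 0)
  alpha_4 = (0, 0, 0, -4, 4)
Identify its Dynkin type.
Compute the Cartan integers a_ij = 2(alpha_i, alpha_j)/(alpha_j, alpha_j); the resulting 4x4 Cartan matrix is
[[2, -1, 0, -1], [-1, 2, 0, 0], [0, 0, 2, -2], [-1, 0, -1, 2]].
The roots have two lengths (squared-length ratio 2:1); the short ones are alpha_{1,2,4}. The associated Dynkin diagram is a chain of 4 nodes with a double edge at one end; the terminal node there is the unique long simple root (C_4), so the type is C_4 (the algebra sp(8)).

type C_4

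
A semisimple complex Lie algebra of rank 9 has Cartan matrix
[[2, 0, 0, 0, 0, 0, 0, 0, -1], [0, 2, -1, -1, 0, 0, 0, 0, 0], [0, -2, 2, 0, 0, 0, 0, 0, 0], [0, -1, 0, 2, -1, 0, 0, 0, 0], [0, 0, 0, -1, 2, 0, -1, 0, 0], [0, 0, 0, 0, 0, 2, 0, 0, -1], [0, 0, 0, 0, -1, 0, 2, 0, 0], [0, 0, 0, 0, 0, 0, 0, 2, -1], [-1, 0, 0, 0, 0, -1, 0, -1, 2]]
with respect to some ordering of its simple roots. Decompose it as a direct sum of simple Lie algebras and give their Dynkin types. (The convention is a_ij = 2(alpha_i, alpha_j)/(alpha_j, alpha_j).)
The diagram associated to this matrix has two connected components: the simple roots {alpha_2, alpha_3, alpha_4, alpha_5, alpha_7} form a chain of 5 nodes with a double edge at one end; the terminal node there is the unique long simple root (C_5), and {alpha_1, alpha_6, alpha_8, alpha_9} form a chain of 2 nodes with a fork of two nodes at one end (D_4). A semisimple Lie algebra decomposes uniquely as the direct sum of simple ideals, one per connected component of its Dynkin diagram, so g ≅ C_5 ⊕ D_4 (dimension 55 + 28 = 83).

type C_5 + type D_4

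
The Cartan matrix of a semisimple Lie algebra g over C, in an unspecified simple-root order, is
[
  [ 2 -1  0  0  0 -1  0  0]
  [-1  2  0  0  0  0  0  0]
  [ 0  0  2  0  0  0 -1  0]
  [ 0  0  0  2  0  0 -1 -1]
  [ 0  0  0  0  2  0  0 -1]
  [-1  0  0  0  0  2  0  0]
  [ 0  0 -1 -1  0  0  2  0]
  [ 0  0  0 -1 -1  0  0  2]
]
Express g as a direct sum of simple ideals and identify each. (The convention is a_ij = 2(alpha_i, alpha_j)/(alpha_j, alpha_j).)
A_3 + A_5

The diagram associated to this matrix has two connected components: the simple roots {alpha_1, alpha_2, alpha_6} form a chain of 3 nodes with single edges (A_3), and {alpha_3, alpha_4, alpha_5, alpha_7, alpha_8} form a chain of 5 nodes with single edges (A_5). A semisimple Lie algebra decomposes uniquely as the direct sum of simple ideals, one per connected component of its Dynkin diagram, so g ≅ A_3 ⊕ A_5 (dimension 15 + 35 = 50).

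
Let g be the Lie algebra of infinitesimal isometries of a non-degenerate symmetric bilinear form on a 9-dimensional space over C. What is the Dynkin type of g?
type B_4

This is so(9) with 9 odd, which has dimension 9(9-1)/2 = 36 and rank (9-1)/2 = 4. In the classification of classical Lie algebras, the orthogonal algebra so(2n+1) in an odd number of variables has type B_n; here n = 4, so the Dynkin diagram is a chain of 4 nodes with a double edge at one end; the terminal node there is the unique short simple root (B_4). Hence the type is B_4.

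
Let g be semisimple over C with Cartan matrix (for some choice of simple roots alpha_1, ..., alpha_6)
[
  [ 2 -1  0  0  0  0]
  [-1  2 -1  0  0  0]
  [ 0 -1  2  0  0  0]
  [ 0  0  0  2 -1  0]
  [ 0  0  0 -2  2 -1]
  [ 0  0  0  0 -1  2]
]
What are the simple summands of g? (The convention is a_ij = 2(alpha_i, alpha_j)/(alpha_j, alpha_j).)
A_3 ⊕ B_3

The diagram associated to this matrix has two connected components: the simple roots {alpha_1, alpha_2, alpha_3} form a chain of 3 nodes with single edges (A_3), and {alpha_4, alpha_5, alpha_6} form a chain of 3 nodes with a double edge at one end; the terminal node there is the unique short simple root (B_3). A semisimple Lie algebra decomposes uniquely as the direct sum of simple ideals, one per connected component of its Dynkin diagram, so g ≅ A_3 ⊕ B_3 (dimension 15 + 21 = 36).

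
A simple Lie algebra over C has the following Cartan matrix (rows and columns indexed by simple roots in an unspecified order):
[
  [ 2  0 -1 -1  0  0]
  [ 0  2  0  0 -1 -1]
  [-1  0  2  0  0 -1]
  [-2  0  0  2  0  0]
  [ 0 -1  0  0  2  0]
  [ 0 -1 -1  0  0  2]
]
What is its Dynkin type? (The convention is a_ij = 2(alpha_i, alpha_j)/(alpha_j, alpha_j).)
type C_6

The matrix has rank 6 with 2's on the diagonal. Reading the off-diagonal entries as Dynkin edges (a single edge where a_ij = a_ji = -1; a double or triple edge where a_ij * a_ji = 2 or 3), the diagram is a chain of 6 nodes with a double edge at one end; the terminal node there is the unique long simple root (C_6). One simple-root ordering that puts it in standard form is (alpha_5, alpha_2, alpha_6, alpha_3, alpha_1, alpha_4). So the algebra is type C_6, i.e. sp(12).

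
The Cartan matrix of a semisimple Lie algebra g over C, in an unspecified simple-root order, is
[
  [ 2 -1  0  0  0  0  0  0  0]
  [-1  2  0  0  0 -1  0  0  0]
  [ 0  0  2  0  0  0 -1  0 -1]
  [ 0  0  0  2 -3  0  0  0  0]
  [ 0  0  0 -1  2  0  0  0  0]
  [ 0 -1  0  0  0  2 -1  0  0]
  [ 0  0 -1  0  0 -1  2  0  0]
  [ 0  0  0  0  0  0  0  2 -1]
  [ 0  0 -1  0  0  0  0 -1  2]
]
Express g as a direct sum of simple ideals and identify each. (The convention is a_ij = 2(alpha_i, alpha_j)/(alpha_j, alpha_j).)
type A_7 ⊕ type G_2

The diagram associated to this matrix has two connected components: the simple roots {alpha_1, alpha_2, alpha_3, alpha_6, alpha_7, alpha_8, alpha_9} form a chain of 7 nodes with single edges (A_7), and {alpha_4, alpha_5} form two nodes joined by a triple edge (G_2). A semisimple Lie algebra decomposes uniquely as the direct sum of simple ideals, one per connected component of its Dynkin diagram, so g ≅ A_7 ⊕ G_2 (dimension 63 + 14 = 77).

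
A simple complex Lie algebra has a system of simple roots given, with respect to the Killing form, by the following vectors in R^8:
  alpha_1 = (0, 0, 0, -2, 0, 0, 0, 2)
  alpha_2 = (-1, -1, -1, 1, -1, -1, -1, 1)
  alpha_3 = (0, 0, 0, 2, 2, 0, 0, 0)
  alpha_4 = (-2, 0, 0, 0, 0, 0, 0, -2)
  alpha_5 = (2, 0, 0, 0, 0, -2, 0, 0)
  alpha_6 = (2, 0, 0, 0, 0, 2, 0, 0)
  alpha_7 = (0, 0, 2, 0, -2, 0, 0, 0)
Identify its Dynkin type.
Compute the Cartan integers a_ij = 2(alpha_i, alpha_j)/(alpha_j, alpha_j); the resulting 7x7 Cartan matrix is
[[2, 0, -1, -1, 0, 0, 0], [0, 2, 0, 0, 0, -1, 0], [-1, 0, 2, 0, 0, 0, -1], [-1, 0, 0, 2, -1, -1, 0], [0, 0, 0, -1, 2, 0, 0], [0, -1, 0, -1, 0, 2, 0], [0, 0, -1, 0, 0, 0, 2]].
All simple roots have the same length, so the diagram is simply laced. The associated Dynkin diagram is a chain of 6 nodes with one extra node attached to the third node from one end (E_7), so the type is E_7.

E_7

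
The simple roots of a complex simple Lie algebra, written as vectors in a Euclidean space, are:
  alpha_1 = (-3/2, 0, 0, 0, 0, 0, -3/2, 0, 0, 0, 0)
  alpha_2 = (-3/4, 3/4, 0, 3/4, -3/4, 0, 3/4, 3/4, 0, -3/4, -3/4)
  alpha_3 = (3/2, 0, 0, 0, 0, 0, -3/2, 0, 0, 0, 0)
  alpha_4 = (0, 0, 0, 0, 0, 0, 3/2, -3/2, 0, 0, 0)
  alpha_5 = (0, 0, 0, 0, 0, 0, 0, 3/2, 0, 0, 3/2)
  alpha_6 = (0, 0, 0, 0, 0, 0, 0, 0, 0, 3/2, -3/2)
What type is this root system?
type E_6

Compute the Cartan integers a_ij = 2(alpha_i, alpha_j)/(alpha_j, alpha_j); the resulting 6x6 Cartan matrix is
[[2, 0, 0, -1, 0, 0], [0, 2, -1, 0, 0, 0], [0, -1, 2, -1, 0, 0], [-1, 0, -1, 2, -1, 0], [0, 0, 0, -1, 2, -1], [0, 0, 0, 0, -1, 2]].
All simple roots have the same length, so the diagram is simply laced. The associated Dynkin diagram is a chain of 5 nodes with one extra node attached to the third node from one end (E_6), so the type is E_6.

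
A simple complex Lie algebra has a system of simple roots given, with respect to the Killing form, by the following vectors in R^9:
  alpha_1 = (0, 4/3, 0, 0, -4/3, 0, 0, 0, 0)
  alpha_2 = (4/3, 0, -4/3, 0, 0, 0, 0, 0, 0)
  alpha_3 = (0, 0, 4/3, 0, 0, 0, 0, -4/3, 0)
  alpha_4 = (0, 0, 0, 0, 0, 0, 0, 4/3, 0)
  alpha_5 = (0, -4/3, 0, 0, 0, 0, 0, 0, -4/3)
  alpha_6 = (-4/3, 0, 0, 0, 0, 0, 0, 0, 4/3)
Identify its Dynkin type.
Compute the Cartan integers a_ij = 2(alpha_i, alpha_j)/(alpha_j, alpha_j); the resulting 6x6 Cartan matrix is
[[2, 0, 0, 0, -1, 0], [0, 2, -1, 0, 0, -1], [0, -1, 2, -2, 0, 0], [0, 0, -1, 2, 0, 0], [-1, 0, 0, 0, 2, -1], [0, -1, 0, 0, -1, 2]].
The roots have two lengths (squared-length ratio 2:1); the short ones are alpha_{4}. The associated Dynkin diagram is a chain of 6 nodes with a double edge at one end; the terminal node there is the unique short simple root (B_6), so the type is B_6 (the algebra so(13)).

B6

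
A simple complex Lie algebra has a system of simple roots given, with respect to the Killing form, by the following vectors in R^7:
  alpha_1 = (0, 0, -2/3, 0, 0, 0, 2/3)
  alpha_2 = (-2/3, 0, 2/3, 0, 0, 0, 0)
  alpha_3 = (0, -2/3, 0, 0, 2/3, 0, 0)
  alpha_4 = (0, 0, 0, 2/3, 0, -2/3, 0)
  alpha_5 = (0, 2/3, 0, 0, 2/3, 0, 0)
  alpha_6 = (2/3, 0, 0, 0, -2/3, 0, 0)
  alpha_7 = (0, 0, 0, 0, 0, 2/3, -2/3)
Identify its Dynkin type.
D7

Compute the Cartan integers a_ij = 2(alpha_i, alpha_j)/(alpha_j, alpha_j); the resulting 7x7 Cartan matrix is
[[2, -1, 0, 0, 0, 0, -1], [-1, 2, 0, 0, 0, -1, 0], [0, 0, 2, 0, 0, -1, 0], [0, 0, 0, 2, 0, 0, -1], [0, 0, 0, 0, 2, -1, 0], [0, -1, -1, 0, -1, 2, 0], [-1, 0, 0, -1, 0, 0, 2]].
All simple roots have the same length, so the diagram is simply laced. The associated Dynkin diagram is a chain of 5 nodes with a fork of two nodes at one end (D_7), so the type is D_7 (the algebra so(14)).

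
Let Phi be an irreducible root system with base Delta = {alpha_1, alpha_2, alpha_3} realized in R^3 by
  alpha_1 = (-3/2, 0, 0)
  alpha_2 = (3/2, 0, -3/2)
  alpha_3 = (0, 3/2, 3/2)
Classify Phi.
Compute the Cartan integers a_ij = 2(alpha_i, alpha_j)/(alpha_j, alpha_j); the resulting 3x3 Cartan matrix is
[[2, -1, 0], [-2, 2, -1], [0, -1, 2]].
The roots have two lengths (squared-length ratio 2:1); the short ones are alpha_{1}. The associated Dynkin diagram is a chain of 3 nodes with a double edge at one end; the terminal node there is the unique short simple root (B_3), so the type is B_3 (the algebra so(7)).

B3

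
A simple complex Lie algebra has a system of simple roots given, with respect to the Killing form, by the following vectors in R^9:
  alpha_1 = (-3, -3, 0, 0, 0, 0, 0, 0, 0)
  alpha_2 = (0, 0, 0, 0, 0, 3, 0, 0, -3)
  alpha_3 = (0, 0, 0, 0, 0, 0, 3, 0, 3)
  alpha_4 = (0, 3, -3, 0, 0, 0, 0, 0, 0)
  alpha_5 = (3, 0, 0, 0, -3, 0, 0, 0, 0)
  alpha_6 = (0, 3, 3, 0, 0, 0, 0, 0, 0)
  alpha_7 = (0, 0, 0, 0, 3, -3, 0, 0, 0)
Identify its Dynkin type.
D7

Compute the Cartan integers a_ij = 2(alpha_i, alpha_j)/(alpha_j, alpha_j); the resulting 7x7 Cartan matrix is
[[2, 0, 0, -1, -1, -1, 0], [0, 2, -1, 0, 0, 0, -1], [0, -1, 2, 0, 0, 0, 0], [-1, 0, 0, 2, 0, 0, 0], [-1, 0, 0, 0, 2, 0, -1], [-1, 0, 0, 0, 0, 2, 0], [0, -1, 0, 0, -1, 0, 2]].
All simple roots have the same length, so the diagram is simply laced. The associated Dynkin diagram is a chain of 5 nodes with a fork of two nodes at one end (D_7), so the type is D_7 (the algebra so(14)).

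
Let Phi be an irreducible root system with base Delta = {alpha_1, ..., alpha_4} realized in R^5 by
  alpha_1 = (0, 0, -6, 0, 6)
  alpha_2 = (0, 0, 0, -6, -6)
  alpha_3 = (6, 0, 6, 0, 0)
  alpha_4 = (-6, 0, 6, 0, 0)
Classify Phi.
D_4

Compute the Cartan integers a_ij = 2(alpha_i, alpha_j)/(alpha_j, alpha_j); the resulting 4x4 Cartan matrix is
[[2, -1, -1, -1], [-1, 2, 0, 0], [-1, 0, 2, 0], [-1, 0, 0, 2]].
All simple roots have the same length, so the diagram is simply laced. The associated Dynkin diagram is a chain of 2 nodes with a fork of two nodes at one end (D_4), so the type is D_4 (the algebra so(8)).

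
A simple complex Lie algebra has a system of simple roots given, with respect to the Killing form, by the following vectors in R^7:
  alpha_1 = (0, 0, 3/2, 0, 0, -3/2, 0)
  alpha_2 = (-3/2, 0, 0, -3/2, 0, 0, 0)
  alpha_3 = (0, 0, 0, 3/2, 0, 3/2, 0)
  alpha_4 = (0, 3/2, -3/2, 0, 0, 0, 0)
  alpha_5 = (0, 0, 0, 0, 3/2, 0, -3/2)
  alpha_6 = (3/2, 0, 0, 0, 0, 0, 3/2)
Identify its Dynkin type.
Compute the Cartan integers a_ij = 2(alpha_i, alpha_j)/(alpha_j, alpha_j); the resulting 6x6 Cartan matrix is
[[2, 0, -1, -1, 0, 0], [0, 2, -1, 0, 0, -1], [-1, -1, 2, 0, 0, 0], [-1, 0, 0, 2, 0, 0], [0, 0, 0, 0, 2, -1], [0, -1, 0, 0, -1, 2]].
All simple roots have the same length, so the diagram is simply laced. The associated Dynkin diagram is a chain of 6 nodes with single edges (A_6), so the type is A_6 (the algebra sl(7)).

A_6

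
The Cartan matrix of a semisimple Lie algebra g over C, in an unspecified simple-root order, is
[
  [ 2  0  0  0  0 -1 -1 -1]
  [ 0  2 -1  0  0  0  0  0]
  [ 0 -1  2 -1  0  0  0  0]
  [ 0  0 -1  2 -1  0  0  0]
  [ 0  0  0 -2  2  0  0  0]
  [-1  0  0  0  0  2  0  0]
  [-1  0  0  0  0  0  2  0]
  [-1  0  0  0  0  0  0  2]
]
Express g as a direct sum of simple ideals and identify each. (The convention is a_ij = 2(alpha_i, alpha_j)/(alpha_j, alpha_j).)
The diagram associated to this matrix has two connected components: the simple roots {alpha_2, alpha_3, alpha_4, alpha_5} form a chain of 4 nodes with a double edge at one end; the terminal node there is the unique long simple root (C_4), and {alpha_1, alpha_6, alpha_7, alpha_8} form a chain of 2 nodes with a fork of two nodes at one end (D_4). A semisimple Lie algebra decomposes uniquely as the direct sum of simple ideals, one per connected component of its Dynkin diagram, so g ≅ C_4 ⊕ D_4 (dimension 36 + 28 = 64).

C_4 (sp(8)) + D_4 (so(8))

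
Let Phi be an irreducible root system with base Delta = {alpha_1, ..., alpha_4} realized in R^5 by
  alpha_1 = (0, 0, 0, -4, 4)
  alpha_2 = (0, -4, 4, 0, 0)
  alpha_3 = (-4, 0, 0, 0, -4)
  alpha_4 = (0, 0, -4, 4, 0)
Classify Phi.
Compute the Cartan integers a_ij = 2(alpha_i, alpha_j)/(alpha_j, alpha_j); the resulting 4x4 Cartan matrix is
[[2, 0, -1, -1], [0, 2, 0, -1], [-1, 0, 2, 0], [-1, -1, 0, 2]].
All simple roots have the same length, so the diagram is simply laced. The associated Dynkin diagram is a chain of 4 nodes with single edges (A_4), so the type is A_4 (the algebra sl(5)).

A4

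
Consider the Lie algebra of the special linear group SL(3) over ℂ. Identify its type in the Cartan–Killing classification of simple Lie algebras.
This is sl(3), which has dimension 3^2 - 1 = 8 and rank 3 - 1 = 2 (a Cartan subalgebra is the diagonal traceless matrices). In the classification of classical Lie algebras, the special linear algebra sl(n+1) has type A_n; here n = 2, so the Dynkin diagram is a chain of 2 nodes with single edges (A_2). Hence the type is A_2.

A_2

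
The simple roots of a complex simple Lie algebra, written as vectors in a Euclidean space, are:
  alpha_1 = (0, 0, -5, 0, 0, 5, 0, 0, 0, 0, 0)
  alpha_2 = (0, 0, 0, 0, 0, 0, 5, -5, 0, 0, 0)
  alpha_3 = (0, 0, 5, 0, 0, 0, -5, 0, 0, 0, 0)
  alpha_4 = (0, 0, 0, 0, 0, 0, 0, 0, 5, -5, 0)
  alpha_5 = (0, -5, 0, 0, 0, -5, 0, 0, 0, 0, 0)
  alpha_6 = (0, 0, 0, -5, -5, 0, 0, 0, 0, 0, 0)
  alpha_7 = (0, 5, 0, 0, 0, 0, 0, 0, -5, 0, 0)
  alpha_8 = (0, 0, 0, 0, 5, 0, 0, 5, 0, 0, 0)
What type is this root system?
Compute the Cartan integers a_ij = 2(alpha_i, alpha_j)/(alpha_j, alpha_j); the resulting 8x8 Cartan matrix is
[[2, 0, -1, 0, -1, 0, 0, 0], [0, 2, -1, 0, 0, 0, 0, -1], [-1, -1, 2, 0, 0, 0, 0, 0], [0, 0, 0, 2, 0, 0, -1, 0], [-1, 0, 0, 0, 2, 0, -1, 0], [0, 0, 0, 0, 0, 2, 0, -1], [0, 0, 0, -1, -1, 0, 2, 0], [0, -1, 0, 0, 0, -1, 0, 2]].
All simple roots have the same length, so the diagram is simply laced. The associated Dynkin diagram is a chain of 8 nodes with single edges (A_8), so the type is A_8 (the algebra sl(9)).

A_8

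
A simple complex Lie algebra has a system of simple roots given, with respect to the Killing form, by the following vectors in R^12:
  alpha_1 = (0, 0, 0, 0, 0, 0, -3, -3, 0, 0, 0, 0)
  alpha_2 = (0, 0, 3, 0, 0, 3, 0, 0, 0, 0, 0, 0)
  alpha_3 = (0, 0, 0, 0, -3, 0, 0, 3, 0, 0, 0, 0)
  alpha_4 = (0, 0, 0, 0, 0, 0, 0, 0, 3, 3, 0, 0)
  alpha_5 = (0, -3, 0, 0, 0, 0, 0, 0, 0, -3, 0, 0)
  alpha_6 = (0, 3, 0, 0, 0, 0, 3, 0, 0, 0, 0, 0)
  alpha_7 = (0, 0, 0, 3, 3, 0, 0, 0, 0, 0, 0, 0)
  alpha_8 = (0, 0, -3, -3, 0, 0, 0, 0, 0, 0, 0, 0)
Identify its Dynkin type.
Compute the Cartan integers a_ij = 2(alpha_i, alpha_j)/(alpha_j, alpha_j); the resulting 8x8 Cartan matrix is
[[2, 0, -1, 0, 0, -1, 0, 0], [0, 2, 0, 0, 0, 0, 0, -1], [-1, 0, 2, 0, 0, 0, -1, 0], [0, 0, 0, 2, -1, 0, 0, 0], [0, 0, 0, -1, 2, -1, 0, 0], [-1, 0, 0, 0, -1, 2, 0, 0], [0, 0, -1, 0, 0, 0, 2, -1], [0, -1, 0, 0, 0, 0, -1, 2]].
All simple roots have the same length, so the diagram is simply laced. The associated Dynkin diagram is a chain of 8 nodes with single edges (A_8), so the type is A_8 (the algebra sl(9)).

A_8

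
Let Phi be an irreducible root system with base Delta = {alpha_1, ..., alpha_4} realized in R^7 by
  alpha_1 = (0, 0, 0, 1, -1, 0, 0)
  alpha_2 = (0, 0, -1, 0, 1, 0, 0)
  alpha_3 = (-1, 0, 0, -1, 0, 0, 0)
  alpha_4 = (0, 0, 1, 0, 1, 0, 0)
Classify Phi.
type D_4

Compute the Cartan integers a_ij = 2(alpha_i, alpha_j)/(alpha_j, alpha_j); the resulting 4x4 Cartan matrix is
[[2, -1, -1, -1], [-1, 2, 0, 0], [-1, 0, 2, 0], [-1, 0, 0, 2]].
All simple roots have the same length, so the diagram is simply laced. The associated Dynkin diagram is a chain of 2 nodes with a fork of two nodes at one end (D_4), so the type is D_4 (the algebra so(8)).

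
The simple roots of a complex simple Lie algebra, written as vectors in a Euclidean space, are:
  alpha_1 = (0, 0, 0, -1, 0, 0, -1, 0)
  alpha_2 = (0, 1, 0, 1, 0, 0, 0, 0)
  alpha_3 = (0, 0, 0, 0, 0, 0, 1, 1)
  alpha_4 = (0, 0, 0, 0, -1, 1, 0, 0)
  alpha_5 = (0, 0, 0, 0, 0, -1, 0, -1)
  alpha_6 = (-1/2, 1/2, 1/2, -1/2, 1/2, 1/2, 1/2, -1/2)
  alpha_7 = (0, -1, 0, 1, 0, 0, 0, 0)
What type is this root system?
E_7

Compute the Cartan integers a_ij = 2(alpha_i, alpha_j)/(alpha_j, alpha_j); the resulting 7x7 Cartan matrix is
[[2, -1, -1, 0, 0, 0, -1], [-1, 2, 0, 0, 0, 0, 0], [-1, 0, 2, 0, -1, 0, 0], [0, 0, 0, 2, -1, 0, 0], [0, 0, -1, -1, 2, 0, 0], [0, 0, 0, 0, 0, 2, -1], [-1, 0, 0, 0, 0, -1, 2]].
All simple roots have the same length, so the diagram is simply laced. The associated Dynkin diagram is a chain of 6 nodes with one extra node attached to the third node from one end (E_7), so the type is E_7.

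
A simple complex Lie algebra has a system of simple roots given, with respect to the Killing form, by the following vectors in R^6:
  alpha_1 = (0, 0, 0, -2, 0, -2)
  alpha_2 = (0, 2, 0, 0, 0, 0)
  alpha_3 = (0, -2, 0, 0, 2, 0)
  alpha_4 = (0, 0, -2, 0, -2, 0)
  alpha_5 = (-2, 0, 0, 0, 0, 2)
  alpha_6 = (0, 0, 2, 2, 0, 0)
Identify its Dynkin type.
Compute the Cartan integers a_ij = 2(alpha_i, alpha_j)/(alpha_j, alpha_j); the resulting 6x6 Cartan matrix is
[[2, 0, 0, 0, -1, -1], [0, 2, -1, 0, 0, 0], [0, -2, 2, -1, 0, 0], [0, 0, -1, 2, 0, -1], [-1, 0, 0, 0, 2, 0], [-1, 0, 0, -1, 0, 2]].
The roots have two lengths (squared-length ratio 2:1); the short ones are alpha_{2}. The associated Dynkin diagram is a chain of 6 nodes with a double edge at one end; the terminal node there is the unique short simple root (B_6), so the type is B_6 (the algebra so(13)).

type B_6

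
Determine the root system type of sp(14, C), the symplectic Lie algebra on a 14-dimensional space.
This is sp(14), which has dimension 14(14+1)/2 = 105 and rank 14/2 = 7. In the classification of classical Lie algebras, the symplectic algebra sp(2n) has type C_n; here n = 7, so the Dynkin diagram is a chain of 7 nodes with a double edge at one end; the terminal node there is the unique long simple root (C_7). Hence the type is C_7.

type C_7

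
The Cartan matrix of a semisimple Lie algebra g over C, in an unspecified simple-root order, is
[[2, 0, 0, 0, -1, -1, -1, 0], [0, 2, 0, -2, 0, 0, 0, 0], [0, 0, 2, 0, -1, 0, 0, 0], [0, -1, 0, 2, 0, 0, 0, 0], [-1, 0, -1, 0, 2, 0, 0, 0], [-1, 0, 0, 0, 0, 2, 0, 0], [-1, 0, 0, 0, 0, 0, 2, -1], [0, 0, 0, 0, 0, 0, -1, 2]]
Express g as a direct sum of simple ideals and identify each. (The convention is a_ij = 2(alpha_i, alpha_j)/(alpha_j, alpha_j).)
The diagram associated to this matrix has two connected components: the simple roots {alpha_2, alpha_4} form a chain of 2 nodes with a double edge at one end; the terminal node there is the unique short simple root (B_2), and {alpha_1, alpha_3, alpha_5, alpha_6, alpha_7, alpha_8} form a chain of 5 nodes with one extra node attached to the third node from one end (E_6). A semisimple Lie algebra decomposes uniquely as the direct sum of simple ideals, one per connected component of its Dynkin diagram, so g ≅ B_2 ⊕ E_6 (dimension 10 + 78 = 88).

B_2 (so(5)) ⊕ E_6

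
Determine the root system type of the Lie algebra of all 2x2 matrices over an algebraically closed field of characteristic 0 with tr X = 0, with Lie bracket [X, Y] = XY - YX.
A1

This is sl(2), which has dimension 2^2 - 1 = 3 and rank 2 - 1 = 1 (a Cartan subalgebra is the diagonal traceless matrices). In the classification of classical Lie algebras, the special linear algebra sl(n+1) has type A_n; here n = 1, so the Dynkin diagram is a chain of 1 nodes with single edges (A_1). Hence the type is A_1.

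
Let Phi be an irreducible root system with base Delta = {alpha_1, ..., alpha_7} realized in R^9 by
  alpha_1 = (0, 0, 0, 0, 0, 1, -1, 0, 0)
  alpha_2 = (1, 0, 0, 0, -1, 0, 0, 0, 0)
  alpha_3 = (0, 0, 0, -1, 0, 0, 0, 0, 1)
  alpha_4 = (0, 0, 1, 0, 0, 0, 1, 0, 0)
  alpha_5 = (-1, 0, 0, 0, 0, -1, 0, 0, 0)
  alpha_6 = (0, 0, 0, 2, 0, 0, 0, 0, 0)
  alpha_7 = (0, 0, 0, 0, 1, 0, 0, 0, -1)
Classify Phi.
Compute the Cartan integers a_ij = 2(alpha_i, alpha_j)/(alpha_j, alpha_j); the resulting 7x7 Cartan matrix is
[[2, 0, 0, -1, -1, 0, 0], [0, 2, 0, 0, -1, 0, -1], [0, 0, 2, 0, 0, -1, -1], [-1, 0, 0, 2, 0, 0, 0], [-1, -1, 0, 0, 2, 0, 0], [0, 0, -2, 0, 0, 2, 0], [0, -1, -1, 0, 0, 0, 2]].
The roots have two lengths (squared-length ratio 2:1); the short ones are alpha_{1,2,3,4,5,7}. The associated Dynkin diagram is a chain of 7 nodes with a double edge at one end; the terminal node there is the unique long simple root (C_7), so the type is C_7 (the algebra sp(14)).

type C_7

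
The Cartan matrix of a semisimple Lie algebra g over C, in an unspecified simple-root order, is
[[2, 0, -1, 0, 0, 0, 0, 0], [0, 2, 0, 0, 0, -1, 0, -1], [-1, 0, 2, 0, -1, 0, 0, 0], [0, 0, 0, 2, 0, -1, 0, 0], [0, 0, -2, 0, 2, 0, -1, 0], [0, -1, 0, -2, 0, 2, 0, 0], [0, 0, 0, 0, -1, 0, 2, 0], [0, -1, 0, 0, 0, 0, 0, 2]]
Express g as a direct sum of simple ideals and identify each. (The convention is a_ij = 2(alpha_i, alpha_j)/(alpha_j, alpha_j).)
B_4 ⊕ F_4

The diagram associated to this matrix has two connected components: the simple roots {alpha_2, alpha_4, alpha_6, alpha_8} form a chain of 4 nodes with a double edge at one end; the terminal node there is the unique short simple root (B_4), and {alpha_1, alpha_3, alpha_5, alpha_7} form a chain of 4 nodes with a double edge between the middle two (F_4). A semisimple Lie algebra decomposes uniquely as the direct sum of simple ideals, one per connected component of its Dynkin diagram, so g ≅ B_4 ⊕ F_4 (dimension 36 + 52 = 88).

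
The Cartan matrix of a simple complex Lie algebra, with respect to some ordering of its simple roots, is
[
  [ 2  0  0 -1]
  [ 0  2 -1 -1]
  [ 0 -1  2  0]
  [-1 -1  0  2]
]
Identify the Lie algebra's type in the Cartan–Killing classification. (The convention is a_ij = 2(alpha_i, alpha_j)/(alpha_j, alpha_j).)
The matrix has rank 4 with 2's on the diagonal. Reading the off-diagonal entries as Dynkin edges (a single edge where a_ij = a_ji = -1; a double or triple edge where a_ij * a_ji = 2 or 3), the diagram is a chain of 4 nodes with single edges (A_4). One simple-root ordering that puts it in standard form is (alpha_1, alpha_4, alpha_2, alpha_3). So the algebra is type A_4, i.e. sl(5).

A_4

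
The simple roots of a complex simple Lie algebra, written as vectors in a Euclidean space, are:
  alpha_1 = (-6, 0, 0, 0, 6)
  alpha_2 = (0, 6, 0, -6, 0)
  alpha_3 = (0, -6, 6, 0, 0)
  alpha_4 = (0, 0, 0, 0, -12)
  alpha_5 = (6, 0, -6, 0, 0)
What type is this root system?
C_5

Compute the Cartan integers a_ij = 2(alpha_i, alpha_j)/(alpha_j, alpha_j); the resulting 5x5 Cartan matrix is
[[2, 0, 0, -1, -1], [0, 2, -1, 0, 0], [0, -1, 2, 0, -1], [-2, 0, 0, 2, 0], [-1, 0, -1, 0, 2]].
The roots have two lengths (squared-length ratio 2:1); the short ones are alpha_{1,2,3,5}. The associated Dynkin diagram is a chain of 5 nodes with a double edge at one end; the terminal node there is the unique long simple root (C_5), so the type is C_5 (the algebra sp(10)).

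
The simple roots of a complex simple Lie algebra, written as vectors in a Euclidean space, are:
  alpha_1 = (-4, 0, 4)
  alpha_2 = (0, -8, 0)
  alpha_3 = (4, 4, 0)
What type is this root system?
C3

Compute the Cartan integers a_ij = 2(alpha_i, alpha_j)/(alpha_j, alpha_j); the resulting 3x3 Cartan matrix is
[[2, 0, -1], [0, 2, -2], [-1, -1, 2]].
The roots have two lengths (squared-length ratio 2:1); the short ones are alpha_{1,3}. The associated Dynkin diagram is a chain of 3 nodes with a double edge at one end; the terminal node there is the unique long simple root (C_3), so the type is C_3 (the algebra sp(6)).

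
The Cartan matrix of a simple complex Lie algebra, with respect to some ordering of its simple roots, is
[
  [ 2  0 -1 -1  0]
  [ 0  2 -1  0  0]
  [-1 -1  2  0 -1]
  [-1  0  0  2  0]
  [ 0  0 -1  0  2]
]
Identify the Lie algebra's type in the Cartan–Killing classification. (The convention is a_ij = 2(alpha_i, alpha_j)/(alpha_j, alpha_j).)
type D_5

The matrix has rank 5 with 2's on the diagonal. Reading the off-diagonal entries as Dynkin edges (a single edge where a_ij = a_ji = -1; a double or triple edge where a_ij * a_ji = 2 or 3), the diagram is a chain of 3 nodes with a fork of two nodes at one end (D_5). One simple-root ordering that puts it in standard form is (alpha_4, alpha_1, alpha_3, alpha_2, alpha_5). So the algebra is type D_5, i.e. so(10).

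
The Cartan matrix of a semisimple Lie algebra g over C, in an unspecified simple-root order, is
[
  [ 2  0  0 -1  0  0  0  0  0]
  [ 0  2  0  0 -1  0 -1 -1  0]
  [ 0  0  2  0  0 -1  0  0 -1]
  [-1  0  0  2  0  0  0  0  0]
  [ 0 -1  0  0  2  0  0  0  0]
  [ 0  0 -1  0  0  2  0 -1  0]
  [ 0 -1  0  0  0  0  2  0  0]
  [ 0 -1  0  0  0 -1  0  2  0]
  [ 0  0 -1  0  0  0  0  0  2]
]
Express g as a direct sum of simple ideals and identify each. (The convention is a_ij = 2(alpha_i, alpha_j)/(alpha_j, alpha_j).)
The diagram associated to this matrix has two connected components: the simple roots {alpha_1, alpha_4} form a chain of 2 nodes with single edges (A_2), and {alpha_2, alpha_3, alpha_5, alpha_6, alpha_7, alpha_8, alpha_9} form a chain of 5 nodes with a fork of two nodes at one end (D_7). A semisimple Lie algebra decomposes uniquely as the direct sum of simple ideals, one per connected component of its Dynkin diagram, so g ≅ A_2 ⊕ D_7 (dimension 8 + 91 = 99).

A_2 + D_7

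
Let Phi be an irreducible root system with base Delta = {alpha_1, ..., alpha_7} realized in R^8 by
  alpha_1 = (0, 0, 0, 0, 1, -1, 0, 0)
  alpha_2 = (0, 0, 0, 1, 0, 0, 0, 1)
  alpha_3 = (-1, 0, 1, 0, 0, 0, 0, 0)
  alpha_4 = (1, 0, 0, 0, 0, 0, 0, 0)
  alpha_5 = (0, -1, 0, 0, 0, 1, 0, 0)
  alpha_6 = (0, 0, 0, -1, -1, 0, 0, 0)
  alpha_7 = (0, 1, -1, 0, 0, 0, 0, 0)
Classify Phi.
Compute the Cartan integers a_ij = 2(alpha_i, alpha_j)/(alpha_j, alpha_j); the resulting 7x7 Cartan matrix is
[[2, 0, 0, 0, -1, -1, 0], [0, 2, 0, 0, 0, -1, 0], [0, 0, 2, -2, 0, 0, -1], [0, 0, -1, 2, 0, 0, 0], [-1, 0, 0, 0, 2, 0, -1], [-1, -1, 0, 0, 0, 2, 0], [0, 0, -1, 0, -1, 0, 2]].
The roots have two lengths (squared-length ratio 2:1); the short ones are alpha_{4}. The associated Dynkin diagram is a chain of 7 nodes with a double edge at one end; the terminal node there is the unique short simple root (B_7), so the type is B_7 (the algebra so(15)).

B_7 (so(15))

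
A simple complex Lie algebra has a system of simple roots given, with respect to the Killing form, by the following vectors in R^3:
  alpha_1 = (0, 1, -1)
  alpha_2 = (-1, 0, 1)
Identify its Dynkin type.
A_2 (sl(3))

Compute the Cartan integers a_ij = 2(alpha_i, alpha_j)/(alpha_j, alpha_j); the resulting 2x2 Cartan matrix is
[[2, -1], [-1, 2]].
All simple roots have the same length, so the diagram is simply laced. The associated Dynkin diagram is a chain of 2 nodes with single edges (A_2), so the type is A_2 (the algebra sl(3)).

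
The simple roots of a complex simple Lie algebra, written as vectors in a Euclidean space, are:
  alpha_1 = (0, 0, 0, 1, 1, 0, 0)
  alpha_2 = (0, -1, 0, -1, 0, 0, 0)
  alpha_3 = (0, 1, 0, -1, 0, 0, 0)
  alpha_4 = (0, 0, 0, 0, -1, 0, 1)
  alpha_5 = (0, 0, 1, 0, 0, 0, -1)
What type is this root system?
D_5 (so(10))

Compute the Cartan integers a_ij = 2(alpha_i, alpha_j)/(alpha_j, alpha_j); the resulting 5x5 Cartan matrix is
[[2, -1, -1, -1, 0], [-1, 2, 0, 0, 0], [-1, 0, 2, 0, 0], [-1, 0, 0, 2, -1], [0, 0, 0, -1, 2]].
All simple roots have the same length, so the diagram is simply laced. The associated Dynkin diagram is a chain of 3 nodes with a fork of two nodes at one end (D_5), so the type is D_5 (the algebra so(10)).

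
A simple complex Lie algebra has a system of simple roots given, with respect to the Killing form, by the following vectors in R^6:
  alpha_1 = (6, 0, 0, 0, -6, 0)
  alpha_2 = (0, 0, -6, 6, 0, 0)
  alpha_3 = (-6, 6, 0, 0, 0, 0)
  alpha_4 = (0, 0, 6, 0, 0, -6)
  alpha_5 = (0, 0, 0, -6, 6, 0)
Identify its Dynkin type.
type A_5

Compute the Cartan integers a_ij = 2(alpha_i, alpha_j)/(alpha_j, alpha_j); the resulting 5x5 Cartan matrix is
[[2, 0, -1, 0, -1], [0, 2, 0, -1, -1], [-1, 0, 2, 0, 0], [0, -1, 0, 2, 0], [-1, -1, 0, 0, 2]].
All simple roots have the same length, so the diagram is simply laced. The associated Dynkin diagram is a chain of 5 nodes with single edges (A_5), so the type is A_5 (the algebra sl(6)).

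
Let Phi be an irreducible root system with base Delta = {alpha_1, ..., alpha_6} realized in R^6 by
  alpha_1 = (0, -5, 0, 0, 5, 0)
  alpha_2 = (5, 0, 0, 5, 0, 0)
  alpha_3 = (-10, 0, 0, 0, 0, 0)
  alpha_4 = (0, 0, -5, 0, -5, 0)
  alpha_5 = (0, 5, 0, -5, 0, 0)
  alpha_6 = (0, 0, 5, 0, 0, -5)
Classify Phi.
Compute the Cartan integers a_ij = 2(alpha_i, alpha_j)/(alpha_j, alpha_j); the resulting 6x6 Cartan matrix is
[[2, 0, 0, -1, -1, 0], [0, 2, -1, 0, -1, 0], [0, -2, 2, 0, 0, 0], [-1, 0, 0, 2, 0, -1], [-1, -1, 0, 0, 2, 0], [0, 0, 0, -1, 0, 2]].
The roots have two lengths (squared-length ratio 2:1); the short ones are alpha_{1,2,4,5,6}. The associated Dynkin diagram is a chain of 6 nodes with a double edge at one end; the terminal node there is the unique long simple root (C_6), so the type is C_6 (the algebra sp(12)).

C6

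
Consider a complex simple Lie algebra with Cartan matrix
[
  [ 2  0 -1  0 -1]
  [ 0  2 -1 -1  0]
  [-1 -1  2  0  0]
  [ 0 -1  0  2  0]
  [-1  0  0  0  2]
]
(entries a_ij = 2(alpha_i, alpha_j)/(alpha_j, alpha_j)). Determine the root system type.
The matrix has rank 5 with 2's on the diagonal. Reading the off-diagonal entries as Dynkin edges (a single edge where a_ij = a_ji = -1; a double or triple edge where a_ij * a_ji = 2 or 3), the diagram is a chain of 5 nodes with single edges (A_5). One simple-root ordering that puts it in standard form is (alpha_5, alpha_1, alpha_3, alpha_2, alpha_4). So the algebra is type A_5, i.e. sl(6).

A5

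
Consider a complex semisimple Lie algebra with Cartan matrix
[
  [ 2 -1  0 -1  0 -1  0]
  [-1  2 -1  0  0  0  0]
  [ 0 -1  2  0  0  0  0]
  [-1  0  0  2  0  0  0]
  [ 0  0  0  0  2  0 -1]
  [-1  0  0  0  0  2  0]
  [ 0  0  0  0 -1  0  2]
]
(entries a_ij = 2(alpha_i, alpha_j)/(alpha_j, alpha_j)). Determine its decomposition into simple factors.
A2 + D5

The diagram associated to this matrix has two connected components: the simple roots {alpha_5, alpha_7} form a chain of 2 nodes with single edges (A_2), and {alpha_1, alpha_2, alpha_3, alpha_4, alpha_6} form a chain of 3 nodes with a fork of two nodes at one end (D_5). A semisimple Lie algebra decomposes uniquely as the direct sum of simple ideals, one per connected component of its Dynkin diagram, so g ≅ A_2 ⊕ D_5 (dimension 8 + 45 = 53).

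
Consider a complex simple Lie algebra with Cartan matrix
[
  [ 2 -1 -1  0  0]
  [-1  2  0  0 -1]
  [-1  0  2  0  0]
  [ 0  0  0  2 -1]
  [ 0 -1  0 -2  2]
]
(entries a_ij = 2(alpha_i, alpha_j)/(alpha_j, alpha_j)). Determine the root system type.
The matrix has rank 5 with 2's on the diagonal. Reading the off-diagonal entries as Dynkin edges (a single edge where a_ij = a_ji = -1; a double or triple edge where a_ij * a_ji = 2 or 3), the diagram is a chain of 5 nodes with a double edge at one end; the terminal node there is the unique short simple root (B_5). One simple-root ordering that puts it in standard form is (alpha_3, alpha_1, alpha_2, alpha_5, alpha_4). So the algebra is type B_5, i.e. so(11).

B_5 (so(11))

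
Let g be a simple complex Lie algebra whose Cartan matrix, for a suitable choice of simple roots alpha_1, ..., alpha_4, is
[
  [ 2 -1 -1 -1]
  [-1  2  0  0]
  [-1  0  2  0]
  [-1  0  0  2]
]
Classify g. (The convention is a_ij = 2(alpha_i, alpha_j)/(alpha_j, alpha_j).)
D_4

The matrix has rank 4 with 2's on the diagonal. Reading the off-diagonal entries as Dynkin edges (a single edge where a_ij = a_ji = -1; a double or triple edge where a_ij * a_ji = 2 or 3), the diagram is a chain of 2 nodes with a fork of two nodes at one end (D_4). One simple-root ordering that puts it in standard form is (alpha_3, alpha_1, alpha_4, alpha_2). So the algebra is type D_4, i.e. so(8).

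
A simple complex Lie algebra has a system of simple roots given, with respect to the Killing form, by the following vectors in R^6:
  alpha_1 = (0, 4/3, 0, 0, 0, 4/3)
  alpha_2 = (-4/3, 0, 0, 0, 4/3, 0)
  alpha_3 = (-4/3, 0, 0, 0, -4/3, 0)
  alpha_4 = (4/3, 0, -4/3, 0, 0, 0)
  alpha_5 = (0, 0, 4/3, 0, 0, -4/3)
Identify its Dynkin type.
D_5 (so(10))

Compute the Cartan integers a_ij = 2(alpha_i, alpha_j)/(alpha_j, alpha_j); the resulting 5x5 Cartan matrix is
[[2, 0, 0, 0, -1], [0, 2, 0, -1, 0], [0, 0, 2, -1, 0], [0, -1, -1, 2, -1], [-1, 0, 0, -1, 2]].
All simple roots have the same length, so the diagram is simply laced. The associated Dynkin diagram is a chain of 3 nodes with a fork of two nodes at one end (D_5), so the type is D_5 (the algebra so(10)).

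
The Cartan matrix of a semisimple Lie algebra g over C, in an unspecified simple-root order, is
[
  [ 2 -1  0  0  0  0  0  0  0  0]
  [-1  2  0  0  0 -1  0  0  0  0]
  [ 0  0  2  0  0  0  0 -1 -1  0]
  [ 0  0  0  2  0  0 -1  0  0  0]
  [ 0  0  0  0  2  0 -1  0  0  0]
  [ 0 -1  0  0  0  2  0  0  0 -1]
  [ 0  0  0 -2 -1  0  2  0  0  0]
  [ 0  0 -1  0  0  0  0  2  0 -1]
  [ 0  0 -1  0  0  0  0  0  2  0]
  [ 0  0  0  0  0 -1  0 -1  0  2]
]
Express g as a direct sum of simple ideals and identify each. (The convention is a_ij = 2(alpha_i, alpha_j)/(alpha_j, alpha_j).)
The diagram associated to this matrix has two connected components: the simple roots {alpha_1, alpha_2, alpha_3, alpha_6, alpha_8, alpha_9, alpha_10} form a chain of 7 nodes with single edges (A_7), and {alpha_4, alpha_5, alpha_7} form a chain of 3 nodes with a double edge at one end; the terminal node there is the unique short simple root (B_3). A semisimple Lie algebra decomposes uniquely as the direct sum of simple ideals, one per connected component of its Dynkin diagram, so g ≅ A_7 ⊕ B_3 (dimension 63 + 21 = 84).

type A_7 + type B_3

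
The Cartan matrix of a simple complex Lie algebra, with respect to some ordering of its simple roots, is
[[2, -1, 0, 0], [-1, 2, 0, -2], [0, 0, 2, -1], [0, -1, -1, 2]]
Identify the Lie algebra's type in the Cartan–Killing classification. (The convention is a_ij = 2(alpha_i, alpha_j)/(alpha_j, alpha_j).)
type F_4

The matrix has rank 4 with 2's on the diagonal. Reading the off-diagonal entries as Dynkin edges (a single edge where a_ij = a_ji = -1; a double or triple edge where a_ij * a_ji = 2 or 3), the diagram is a chain of 4 nodes with a double edge between the middle two (F_4). One simple-root ordering that puts it in standard form is (alpha_1, alpha_2, alpha_4, alpha_3). So the algebra is type F_4.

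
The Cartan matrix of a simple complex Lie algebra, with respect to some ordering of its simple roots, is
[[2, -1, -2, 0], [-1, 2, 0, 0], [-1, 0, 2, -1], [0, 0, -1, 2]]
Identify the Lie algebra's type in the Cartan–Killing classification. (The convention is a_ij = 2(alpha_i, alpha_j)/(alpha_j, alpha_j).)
The matrix has rank 4 with 2's on the diagonal. Reading the off-diagonal entries as Dynkin edges (a single edge where a_ij = a_ji = -1; a double or triple edge where a_ij * a_ji = 2 or 3), the diagram is a chain of 4 nodes with a double edge between the middle two (F_4). One simple-root ordering that puts it in standard form is (alpha_2, alpha_1, alpha_3, alpha_4). So the algebra is type F_4.

type F_4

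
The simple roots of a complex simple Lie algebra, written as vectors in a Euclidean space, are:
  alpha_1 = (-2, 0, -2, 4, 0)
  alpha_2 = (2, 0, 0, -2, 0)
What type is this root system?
Compute the Cartan integers a_ij = 2(alpha_i, alpha_j)/(alpha_j, alpha_j); the resulting 2x2 Cartan matrix is
[[2, -3], [-1, 2]].
The roots have two lengths (squared-length ratio 3:1); the short ones are alpha_{2}. The associated Dynkin diagram is two nodes joined by a triple edge (G_2), so the type is G_2.

G_2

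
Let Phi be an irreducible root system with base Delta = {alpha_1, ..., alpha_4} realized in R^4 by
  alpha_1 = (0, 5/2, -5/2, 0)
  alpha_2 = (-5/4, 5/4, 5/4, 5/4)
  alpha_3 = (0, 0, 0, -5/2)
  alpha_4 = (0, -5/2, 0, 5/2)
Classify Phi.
F4

Compute the Cartan integers a_ij = 2(alpha_i, alpha_j)/(alpha_j, alpha_j); the resulting 4x4 Cartan matrix is
[[2, 0, 0, -1], [0, 2, -1, 0], [0, -1, 2, -1], [-1, 0, -2, 2]].
The roots have two lengths (squared-length ratio 2:1); the short ones are alpha_{2,3}. The associated Dynkin diagram is a chain of 4 nodes with a double edge between the middle two (F_4), so the type is F_4.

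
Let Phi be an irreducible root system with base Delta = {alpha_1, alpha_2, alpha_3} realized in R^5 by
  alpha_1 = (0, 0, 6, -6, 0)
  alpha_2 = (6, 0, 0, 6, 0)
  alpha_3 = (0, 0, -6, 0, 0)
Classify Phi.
B3

Compute the Cartan integers a_ij = 2(alpha_i, alpha_j)/(alpha_j, alpha_j); the resulting 3x3 Cartan matrix is
[[2, -1, -2], [-1, 2, 0], [-1, 0, 2]].
The roots have two lengths (squared-length ratio 2:1); the short ones are alpha_{3}. The associated Dynkin diagram is a chain of 3 nodes with a double edge at one end; the terminal node there is the unique short simple root (B_3), so the type is B_3 (the algebra so(7)).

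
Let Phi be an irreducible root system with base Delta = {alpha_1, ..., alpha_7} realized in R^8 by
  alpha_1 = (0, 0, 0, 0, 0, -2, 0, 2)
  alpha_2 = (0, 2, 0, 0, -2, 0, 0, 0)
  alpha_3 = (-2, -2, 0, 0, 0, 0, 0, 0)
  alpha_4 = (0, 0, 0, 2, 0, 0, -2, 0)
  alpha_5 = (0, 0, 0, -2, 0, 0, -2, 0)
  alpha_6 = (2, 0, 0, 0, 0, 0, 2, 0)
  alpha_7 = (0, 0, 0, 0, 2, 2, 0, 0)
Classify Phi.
Compute the Cartan integers a_ij = 2(alpha_i, alpha_j)/(alpha_j, alpha_j); the resulting 7x7 Cartan matrix is
[[2, 0, 0, 0, 0, 0, -1], [0, 2, -1, 0, 0, 0, -1], [0, -1, 2, 0, 0, -1, 0], [0, 0, 0, 2, 0, -1, 0], [0, 0, 0, 0, 2, -1, 0], [0, 0, -1, -1, -1, 2, 0], [-1, -1, 0, 0, 0, 0, 2]].
All simple roots have the same length, so the diagram is simply laced. The associated Dynkin diagram is a chain of 5 nodes with a fork of two nodes at one end (D_7), so the type is D_7 (the algebra so(14)).

D_7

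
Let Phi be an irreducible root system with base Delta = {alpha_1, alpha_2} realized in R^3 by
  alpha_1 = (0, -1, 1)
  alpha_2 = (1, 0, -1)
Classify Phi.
A_2 (sl(3))

Compute the Cartan integers a_ij = 2(alpha_i, alpha_j)/(alpha_j, alpha_j); the resulting 2x2 Cartan matrix is
[[2, -1], [-1, 2]].
All simple roots have the same length, so the diagram is simply laced. The associated Dynkin diagram is a chain of 2 nodes with single edges (A_2), so the type is A_2 (the algebra sl(3)).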